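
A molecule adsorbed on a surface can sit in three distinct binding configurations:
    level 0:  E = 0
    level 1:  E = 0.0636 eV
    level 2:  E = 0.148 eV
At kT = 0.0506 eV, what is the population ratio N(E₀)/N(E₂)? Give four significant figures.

18.63

n₀/n₂ = exp[−(E₀−E₂)/kT] = exp(−(-0.148 eV)/(0.0506 eV)) = exp(2.92490) = 18.63.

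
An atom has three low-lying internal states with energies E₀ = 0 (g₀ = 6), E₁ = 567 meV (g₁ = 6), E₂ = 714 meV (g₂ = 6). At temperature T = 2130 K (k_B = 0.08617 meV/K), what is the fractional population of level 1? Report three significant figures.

0.0427

k_BT = 0.08617 × 2130 K = 183.54 meV.
Eᵢ/kT = 0, 3.0892, 3.8902.
Z = Σ gᵢe^(−Eᵢ/kT) = 6·e^(−0) + 6·e^(−3.0892) + 6·e^(−3.8902) = 6.0000 + 0.27323 + 0.12265 = 6.3959.
P₁ = g₁ e^(−E₁/kT) / Z = 0.27323/6.3959 = 0.0427.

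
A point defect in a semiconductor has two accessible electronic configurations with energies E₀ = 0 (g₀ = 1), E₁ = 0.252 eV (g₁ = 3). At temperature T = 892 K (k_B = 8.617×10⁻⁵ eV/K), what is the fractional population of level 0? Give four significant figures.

0.8984

k_BT = 8.617×10⁻⁵ × 892 K = 0.0768636 eV.
Eᵢ/kT = 0, 3.27853.
Z = Σ gᵢe^(−Eᵢ/kT) = 1·e^(−0) + 3·e^(−3.27853) = 1.00000 + 0.113051 = 1.11305.
P₀ = g₀ e^(−E₀/kT) / Z = 1.00000/1.11305 = 0.8984.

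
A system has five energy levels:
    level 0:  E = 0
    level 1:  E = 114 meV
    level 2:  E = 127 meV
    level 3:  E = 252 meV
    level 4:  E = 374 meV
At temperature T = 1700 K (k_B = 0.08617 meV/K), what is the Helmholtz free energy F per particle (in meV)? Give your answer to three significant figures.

-111 meV

k_BT = 0.08617 × 1700 K = 146.49 meV.
Eᵢ/kT = 0, 0.77821, 0.86695, 1.7203, 2.5531.
Z = Σ e^(−Eᵢ/kT) = e^(−0) + e^(−0.77821) + e^(−0.86695) + e^(−1.7203) + e^(−2.5531) = 1.0000 + 0.45923 + 0.42023 + 0.17901 + 0.077840 = 2.1363.
F = −kT ln Z = −146.49 × ln(2.1363) = −146.49 × 0.75908 = -111 meV.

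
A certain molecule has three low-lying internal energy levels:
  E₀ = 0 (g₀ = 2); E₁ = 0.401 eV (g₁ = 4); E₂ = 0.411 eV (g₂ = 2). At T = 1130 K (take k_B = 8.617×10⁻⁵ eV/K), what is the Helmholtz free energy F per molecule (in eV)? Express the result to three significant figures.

k_BT = 8.617×10⁻⁵ × 1130 K = 0.097372 eV.
Eᵢ/kT = 0, 4.1182, 4.2209.
Z = Σ gᵢe^(−Eᵢ/kT) = 2·e^(−0) + 4·e^(−4.1182) + 2·e^(−4.2209) = 2.0000 + 0.065095 + 0.029371 = 2.0945.
F = −kT ln Z = −0.097372 × ln(2.0945) = −0.097372 × 0.73931 = -0.0720 eV.

-0.0720 eV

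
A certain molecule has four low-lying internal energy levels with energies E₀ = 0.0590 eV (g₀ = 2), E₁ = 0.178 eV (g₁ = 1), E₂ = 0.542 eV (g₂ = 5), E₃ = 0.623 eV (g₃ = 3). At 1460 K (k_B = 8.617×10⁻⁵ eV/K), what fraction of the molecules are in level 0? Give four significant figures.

0.7906

k_BT = 8.617×10⁻⁵ × 1460 K = 0.125808 eV.
Eᵢ/kT = 0.468969, 1.41485, 4.30815, 4.95199.
Z = Σ gᵢe^(−Eᵢ/kT) = 2·e^(−0.468969) + 1·e^(−1.41485) + 5·e^(−4.30815) + 3·e^(−4.95199) = 1.25129 + 0.242962 + 0.0672921 + 0.0212080 = 1.58275.
P₀ = g₀ e^(−E₀/kT) / Z = 1.25129/1.58275 = 0.7906.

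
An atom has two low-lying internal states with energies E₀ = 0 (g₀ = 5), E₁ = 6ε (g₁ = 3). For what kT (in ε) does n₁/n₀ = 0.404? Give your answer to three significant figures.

15.2 ε

n₁/n₀ = (g₁/g₀) exp[−(E₁−E₀)/kT] = 0.404.
⇒ (E₁−E₀)/kT = ln((3/5)/0.404) = ln(1.4851) = 0.39548.
kT = 6ε / 0.39548 = 15.2 ε.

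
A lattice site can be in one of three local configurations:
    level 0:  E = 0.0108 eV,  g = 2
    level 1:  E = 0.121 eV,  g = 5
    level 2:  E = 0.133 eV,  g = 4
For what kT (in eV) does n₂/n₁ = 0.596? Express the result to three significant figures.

n₂/n₁ = (g₂/g₁) exp[−(E₂−E₁)/kT] = 0.596.
⇒ (E₂−E₁)/kT = ln((4/5)/0.596) = ln(1.3423) = 0.29438.
kT = 0.012 eV / 0.29438 = 0.0408 eV.

0.0408 eV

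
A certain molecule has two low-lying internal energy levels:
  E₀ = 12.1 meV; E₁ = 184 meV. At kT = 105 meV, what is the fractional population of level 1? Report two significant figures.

0.16

Eᵢ/kT = 0.1152, 1.752.
Z = Σ e^(−Eᵢ/kT) = e^(−0.1152) + e^(−1.752) = 0.8912 + 0.1734 = 1.065.
P₁ = e^(−E₁/kT) / Z = 0.1734/1.065 = 0.16.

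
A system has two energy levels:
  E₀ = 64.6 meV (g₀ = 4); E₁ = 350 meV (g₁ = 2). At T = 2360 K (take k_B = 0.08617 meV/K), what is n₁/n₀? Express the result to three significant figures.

0.123

k_BT = 0.08617 × 2360 K = 203.36 meV.
n₁/n₀ = (g₁/g₀) exp[−(E₁−E₀)/kT] = (2/4) × exp(−(285.4 meV)/(203.36 meV)) = (2/4) × exp(-1.4034) = 0.123.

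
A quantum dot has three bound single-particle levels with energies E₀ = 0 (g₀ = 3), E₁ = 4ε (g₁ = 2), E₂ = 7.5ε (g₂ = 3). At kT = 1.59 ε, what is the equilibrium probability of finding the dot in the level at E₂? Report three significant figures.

Eᵢ/kT = 0, 2.5157, 4.7170.
Z = Σ gᵢe^(−Eᵢ/kT) = 3·e^(−0) + 2·e^(−2.5157) + 3·e^(−4.7170) = 3.0000 + 0.16161 + 0.026826 = 3.1884.
P₂ = g₂ e^(−E₂/kT) / Z = 0.026826/3.1884 = 0.00841.

0.00841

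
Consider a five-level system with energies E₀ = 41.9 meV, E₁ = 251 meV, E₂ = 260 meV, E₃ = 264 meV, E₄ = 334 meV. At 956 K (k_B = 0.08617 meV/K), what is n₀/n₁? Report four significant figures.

k_BT = 0.08617 × 956 K = 82.3785 meV.
n₀/n₁ = exp[−(E₀−E₁)/kT] = exp(−(-209.1 meV)/(82.3785 meV)) = exp(2.53828) = 12.66.

12.66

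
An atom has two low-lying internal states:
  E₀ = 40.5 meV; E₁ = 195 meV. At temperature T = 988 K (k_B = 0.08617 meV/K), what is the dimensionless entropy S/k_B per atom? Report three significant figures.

0.405

k_BT = 0.08617 × 988 K = 85.136 meV.
Eᵢ/kT = 0.47571, 2.2905.
Z = Σ e^(−Eᵢ/kT) = e^(−0.47571) + e^(−2.2905) = 0.62144 + 0.10122 = 0.72266.
⟨E⟩ = Σ EᵢPᵢ = 62.140 meV.
S/k_B = ln Z + ⟨E⟩/kT = ln(0.72266) + 62.140/85.136 = -0.32482 + 0.72989 = 0.405.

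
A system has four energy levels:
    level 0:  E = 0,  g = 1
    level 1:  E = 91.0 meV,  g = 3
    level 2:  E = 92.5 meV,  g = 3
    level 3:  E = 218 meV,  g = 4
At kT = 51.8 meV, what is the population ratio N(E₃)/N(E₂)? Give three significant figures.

0.118

n₃/n₂ = (g₃/g₂) exp[−(E₃−E₂)/kT] = (4/3) × exp(−(125.5 meV)/(51.8 meV)) = (4/3) × exp(-2.4228) = 0.118.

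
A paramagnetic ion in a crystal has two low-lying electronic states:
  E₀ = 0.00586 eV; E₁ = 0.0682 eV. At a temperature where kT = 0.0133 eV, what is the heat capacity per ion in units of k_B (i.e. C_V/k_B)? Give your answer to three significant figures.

Eᵢ/kT = 0.44060, 5.1278.
Z = Σ e^(−Eᵢ/kT) = e^(−0.44060) + e^(−5.1278) = 0.64365 + 0.0059296 = 0.64958.
⟨E⟩ = 0.0064291 eV, ⟨E²⟩ = 0.000076484 eV².
C_V/k_B = (⟨E²⟩ − ⟨E⟩²)/(kT)² = (0.000076484 − 0.000041333)/0.00017689 = 0.199.

0.199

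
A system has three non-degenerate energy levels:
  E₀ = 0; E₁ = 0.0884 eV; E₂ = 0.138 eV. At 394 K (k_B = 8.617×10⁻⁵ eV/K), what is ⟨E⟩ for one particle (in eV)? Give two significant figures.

0.0082 eV

k_BT = 8.617×10⁻⁵ × 394 K = 0.03395 eV.
Eᵢ/kT = 0, 2.604, 4.065.
Z = Σ e^(−Eᵢ/kT) = e^(−0) + e^(−2.604) + e^(−4.065) = 1.000 + 0.07398 + 0.01716 = 1.091.
⟨E⟩ = Σ Eᵢ e^(−Eᵢ/kT) / Z = (0·1.000 + 0.0884·0.07398 + 0.138·0.01716) / 1.091 = 0.0082 eV.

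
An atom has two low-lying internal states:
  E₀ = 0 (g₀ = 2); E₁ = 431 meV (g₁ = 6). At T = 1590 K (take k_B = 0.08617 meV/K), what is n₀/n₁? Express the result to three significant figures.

k_BT = 0.08617 × 1590 K = 137.01 meV.
n₀/n₁ = (g₀/g₁) exp[−(E₀−E₁)/kT] = (2/6) × exp(−(-431 meV)/(137.01 meV)) = (2/6) × exp(3.1458) = 7.75.

7.75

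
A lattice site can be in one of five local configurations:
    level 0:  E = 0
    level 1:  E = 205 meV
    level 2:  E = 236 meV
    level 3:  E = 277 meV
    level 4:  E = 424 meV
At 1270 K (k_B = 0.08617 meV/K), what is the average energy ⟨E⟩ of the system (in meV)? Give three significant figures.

k_BT = 0.08617 × 1270 K = 109.44 meV.
Eᵢ/kT = 0, 1.8732, 2.1564, 2.5311, 3.8743.
Z = Σ e^(−Eᵢ/kT) = e^(−0) + e^(−1.8732) + e^(−2.1564) + e^(−2.5311) + e^(−3.8743) = 1.0000 + 0.15363 + 0.11574 + 0.079571 + 0.020769 = 1.3697.
⟨E⟩ = Σ Eᵢ e^(−Eᵢ/kT) / Z = (0·1.0000 + 205·0.15363 + 236·0.11574 + 277·0.079571 + 424·0.020769) / 1.3697 = 65.5 meV.

65.5 meV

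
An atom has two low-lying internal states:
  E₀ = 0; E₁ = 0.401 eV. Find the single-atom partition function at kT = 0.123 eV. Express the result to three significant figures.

Z = 1.04

Eᵢ/kT = 0, 3.2602.
Z = Σ e^(−Eᵢ/kT) = e^(−0) + e^(−3.2602) = 1.0000 + 0.038381 = 1.0384.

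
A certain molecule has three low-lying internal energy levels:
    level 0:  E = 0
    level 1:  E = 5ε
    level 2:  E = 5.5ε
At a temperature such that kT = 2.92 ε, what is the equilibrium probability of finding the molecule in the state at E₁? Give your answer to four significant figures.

0.1354

Eᵢ/kT = 0, 1.71233, 1.88356.
Z = Σ e^(−Eᵢ/kT) = e^(−0) + e^(−1.71233) + e^(−1.88356) = 1.00000 + 0.180445 + 0.152048 = 1.33249.
P₁ = e^(−E₁/kT) / Z = 0.180445/1.33249 = 0.1354.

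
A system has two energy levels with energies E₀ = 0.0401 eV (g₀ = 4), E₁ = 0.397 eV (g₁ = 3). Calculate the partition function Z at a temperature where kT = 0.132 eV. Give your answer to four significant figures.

Z = 3.100

Eᵢ/kT = 0.303788, 3.00758.
Z = Σ gᵢe^(−Eᵢ/kT) = 4·e^(−0.303788) + 3·e^(−3.00758) = 2.95207 + 0.148233 = 3.10030.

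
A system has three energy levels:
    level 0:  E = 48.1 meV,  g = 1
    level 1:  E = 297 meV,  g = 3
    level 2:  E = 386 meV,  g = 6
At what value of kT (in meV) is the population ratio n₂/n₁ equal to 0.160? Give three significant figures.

n₂/n₁ = (g₂/g₁) exp[−(E₂−E₁)/kT] = 0.160.
⇒ (E₂−E₁)/kT = ln((6/3)/0.160) = ln(12.500) = 2.5257.
kT = 89 meV / 2.5257 = 35.2 meV.

35.2 meV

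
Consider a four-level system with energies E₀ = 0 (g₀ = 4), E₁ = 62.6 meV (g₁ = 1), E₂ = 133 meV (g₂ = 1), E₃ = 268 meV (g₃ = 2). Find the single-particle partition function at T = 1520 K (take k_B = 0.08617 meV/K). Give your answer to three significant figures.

Z = 5.24

k_BT = 0.08617 × 1520 K = 130.98 meV.
Eᵢ/kT = 0, 0.47794, 1.0154, 2.0461.
Z = Σ gᵢe^(−Eᵢ/kT) = 4·e^(−0) + 1·e^(−0.47794) + 1·e^(−1.0154) + 2·e^(−2.0461) = 4.0000 + 0.62006 + 0.36226 + 0.25848 = 5.2408.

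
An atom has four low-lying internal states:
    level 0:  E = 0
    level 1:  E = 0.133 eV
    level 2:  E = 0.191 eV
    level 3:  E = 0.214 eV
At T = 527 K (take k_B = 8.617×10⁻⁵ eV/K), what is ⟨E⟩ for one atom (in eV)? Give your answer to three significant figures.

0.0110 eV

k_BT = 8.617×10⁻⁵ × 527 K = 0.045412 eV.
Eᵢ/kT = 0, 2.9287, 4.2059, 4.7124.
Z = Σ e^(−Eᵢ/kT) = e^(−0) + e^(−2.9287) + e^(−4.2059) + e^(−4.7124) = 1.0000 + 0.053466 + 0.014907 + 0.0089832 = 1.0774.
⟨E⟩ = Σ Eᵢ e^(−Eᵢ/kT) / Z = (0·1.0000 + 0.133·0.053466 + 0.191·0.014907 + 0.214·0.0089832) / 1.0774 = 0.0110 eV.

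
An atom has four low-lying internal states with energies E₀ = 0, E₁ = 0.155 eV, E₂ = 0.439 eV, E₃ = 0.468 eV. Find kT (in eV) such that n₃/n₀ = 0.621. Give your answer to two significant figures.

n₃/n₀ = exp[−(E₃−E₀)/kT] = 0.621.
⇒ (E₃−E₀)/kT = ln(1/0.621) = ln(1.610) = 0.4762.
kT = 0.468 eV / 0.4762 = 0.98 eV.

0.98 eV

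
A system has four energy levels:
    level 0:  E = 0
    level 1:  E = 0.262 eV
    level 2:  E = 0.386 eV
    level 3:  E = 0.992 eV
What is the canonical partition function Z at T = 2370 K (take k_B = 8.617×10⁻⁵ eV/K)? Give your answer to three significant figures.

Z = 1.44

k_BT = 8.617×10⁻⁵ × 2370 K = 0.20422 eV.
Eᵢ/kT = 0, 1.2829, 1.8901, 4.8575.
Z = Σ e^(−Eᵢ/kT) = e^(−0) + e^(−1.2829) + e^(−1.8901) + e^(−4.8575) = 1.0000 + 0.27723 + 0.15106 + 0.0077699 = 1.4361.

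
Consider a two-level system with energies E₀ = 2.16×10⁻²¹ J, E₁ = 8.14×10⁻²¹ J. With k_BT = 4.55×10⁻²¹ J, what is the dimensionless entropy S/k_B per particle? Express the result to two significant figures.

0.52

Eᵢ/kT = 0.4747, 1.789.
Z = Σ e^(−Eᵢ/kT) = e^(−0.4747) + e^(−1.789) = 0.6221 + 0.1671 = 0.7892.
⟨E⟩ = Σ EᵢPᵢ = 3.426 ×10⁻²¹ J.
S/k_B = ln Z + ⟨E⟩/kT = ln(0.7892) + 3.426/4.55 = -0.2367 + 0.7530 = 0.52.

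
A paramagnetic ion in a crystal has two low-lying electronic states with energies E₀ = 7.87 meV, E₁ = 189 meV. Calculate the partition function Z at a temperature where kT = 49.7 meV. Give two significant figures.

Eᵢ/kT = 0.1584, 3.803.
Z = Σ e^(−Eᵢ/kT) = e^(−0.1584) + e^(−3.803) = 0.8535 + 0.02230 = 0.8758.

Z = 0.88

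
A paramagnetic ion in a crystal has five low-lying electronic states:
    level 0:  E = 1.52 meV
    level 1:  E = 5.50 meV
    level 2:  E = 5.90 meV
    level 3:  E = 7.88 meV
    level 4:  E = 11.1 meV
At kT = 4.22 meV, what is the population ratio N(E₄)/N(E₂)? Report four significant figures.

0.2916

n₄/n₂ = exp[−(E₄−E₂)/kT] = exp(−(5.20 meV)/(4.22 meV)) = exp(-1.23223) = 0.2916.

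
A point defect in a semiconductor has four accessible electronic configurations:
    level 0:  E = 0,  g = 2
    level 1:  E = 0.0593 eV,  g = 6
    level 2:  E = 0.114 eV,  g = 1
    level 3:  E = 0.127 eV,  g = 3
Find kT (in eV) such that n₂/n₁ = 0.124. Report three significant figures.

0.185 eV

n₂/n₁ = (g₂/g₁) exp[−(E₂−E₁)/kT] = 0.124.
⇒ (E₂−E₁)/kT = ln((1/6)/0.124) = ln(1.3441) = 0.29572.
kT = 0.0547 eV / 0.29572 = 0.185 eV.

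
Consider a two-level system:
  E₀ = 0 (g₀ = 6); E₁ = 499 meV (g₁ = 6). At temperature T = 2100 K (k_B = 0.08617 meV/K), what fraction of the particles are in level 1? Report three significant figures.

k_BT = 0.08617 × 2100 K = 180.96 meV.
Eᵢ/kT = 0, 2.7575.
Z = Σ gᵢe^(−Eᵢ/kT) = 6·e^(−0) + 6·e^(−2.7575) = 6.0000 + 0.38070 = 6.3807.
P₁ = g₁ e^(−E₁/kT) / Z = 0.38070/6.3807 = 0.0597.

0.0597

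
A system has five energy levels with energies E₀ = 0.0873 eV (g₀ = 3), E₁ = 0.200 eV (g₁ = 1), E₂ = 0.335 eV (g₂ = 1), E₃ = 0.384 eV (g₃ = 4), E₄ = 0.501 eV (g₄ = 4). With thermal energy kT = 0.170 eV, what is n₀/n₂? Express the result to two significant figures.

13

n₀/n₂ = (g₀/g₂) exp[−(E₀−E₂)/kT] = (3/1) × exp(−(-0.2477 eV)/(0.170 eV)) = (3/1) × exp(1.457) = 13.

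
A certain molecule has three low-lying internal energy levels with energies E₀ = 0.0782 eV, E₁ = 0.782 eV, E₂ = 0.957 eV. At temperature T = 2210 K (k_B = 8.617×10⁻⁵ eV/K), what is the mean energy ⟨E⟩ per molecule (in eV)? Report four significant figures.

0.1035 eV

k_BT = 8.617×10⁻⁵ × 2210 K = 0.190436 eV.
Eᵢ/kT = 0.410637, 4.10637, 5.02531.
Z = Σ e^(−Eᵢ/kT) = e^(−0.410637) + e^(−4.10637) + e^(−5.02531) = 0.663228 + 0.0164674 + 0.00656955 = 0.686265.
⟨E⟩ = Σ Eᵢ e^(−Eᵢ/kT) / Z = (0.0782·0.663228 + 0.782·0.0164674 + 0.957·0.00656955) / 0.686265 = 0.1035 eV.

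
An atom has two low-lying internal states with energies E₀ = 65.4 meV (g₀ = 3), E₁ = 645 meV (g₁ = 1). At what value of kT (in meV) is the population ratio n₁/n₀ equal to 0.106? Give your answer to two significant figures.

510 meV

n₁/n₀ = (g₁/g₀) exp[−(E₁−E₀)/kT] = 0.106.
⇒ (E₁−E₀)/kT = ln((1/3)/0.106) = ln(3.145) = 1.146.
kT = 579.6 meV / 1.146 = 510 meV.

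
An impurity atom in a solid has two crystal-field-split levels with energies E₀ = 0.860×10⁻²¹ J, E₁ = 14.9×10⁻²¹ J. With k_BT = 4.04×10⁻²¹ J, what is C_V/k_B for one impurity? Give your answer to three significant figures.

Eᵢ/kT = 0.21287, 3.6881.
Z = Σ e^(−Eᵢ/kT) = e^(−0.21287) + e^(−3.6881) = 0.80826 + 0.025019 = 0.83328.
⟨E⟩ = 1.2815, ⟨E²⟩ = 7.3832.
C_V/k_B = (⟨E²⟩ − ⟨E⟩²)/(kT)² = (7.3832 − 1.6422)/16.322 = 0.352.

0.352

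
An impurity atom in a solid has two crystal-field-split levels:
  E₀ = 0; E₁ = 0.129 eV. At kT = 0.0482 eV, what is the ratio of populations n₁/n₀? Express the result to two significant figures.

n₁/n₀ = exp[−(E₁−E₀)/kT] = exp(−(0.129 eV)/(0.0482 eV)) = exp(-2.676) = 0.069.

0.069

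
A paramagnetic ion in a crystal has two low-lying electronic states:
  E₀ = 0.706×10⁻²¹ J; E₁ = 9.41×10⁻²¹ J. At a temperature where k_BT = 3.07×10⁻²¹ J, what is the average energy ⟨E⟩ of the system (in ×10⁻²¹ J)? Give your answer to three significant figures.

1.19 ×10⁻²¹ J

Eᵢ/kT = 0.22997, 3.0651.
Z = Σ e^(−Eᵢ/kT) = e^(−0.22997) + e^(−3.0651) = 0.79456 + 0.046649 = 0.84121.
⟨E⟩ = Σ Eᵢ e^(−Eᵢ/kT) / Z = (0.706·0.79456 + 9.41·0.046649) / 0.84121 = 1.19 ×10⁻²¹ J.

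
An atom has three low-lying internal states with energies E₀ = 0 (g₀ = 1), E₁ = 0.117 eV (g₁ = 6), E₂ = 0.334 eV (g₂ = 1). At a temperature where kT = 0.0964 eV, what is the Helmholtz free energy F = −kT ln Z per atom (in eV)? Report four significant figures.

Eᵢ/kT = 0, 1.21369, 3.46473.
Z = Σ gᵢe^(−Eᵢ/kT) = 1·e^(−0) + 6·e^(−1.21369) + 1·e^(−3.46473) = 1.00000 + 1.78259 + 0.0312815 = 2.81387.
F = −kT ln Z = −0.0964 × ln(2.81387) = −0.0964 × 1.03456 = -0.09973 eV.

-0.09973 eV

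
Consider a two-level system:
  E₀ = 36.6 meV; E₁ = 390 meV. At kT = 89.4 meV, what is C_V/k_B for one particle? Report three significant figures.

0.289

Eᵢ/kT = 0.40940, 4.3624.
Z = Σ e^(−Eᵢ/kT) = e^(−0.40940) + e^(−4.3624) = 0.66405 + 0.012748 = 0.67680.
⟨E⟩ = 43.256 meV, ⟨E²⟩ = 4179.2 meV².
C_V/k_B = (⟨E²⟩ − ⟨E⟩²)/(kT)² = (4179.2 − 1871.1)/7992.4 = 0.289.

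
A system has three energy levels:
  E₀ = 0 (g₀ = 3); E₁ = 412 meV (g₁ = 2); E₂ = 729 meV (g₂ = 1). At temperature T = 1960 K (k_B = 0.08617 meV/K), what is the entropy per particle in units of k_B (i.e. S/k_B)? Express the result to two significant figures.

1.3

k_BT = 0.08617 × 1960 K = 168.9 meV.
Eᵢ/kT = 0, 2.439, 4.316.
Z = Σ gᵢe^(−Eᵢ/kT) = 3·e^(−0) + 2·e^(−2.439) + 1·e^(−4.316) = 3.000 + 0.1745 + 0.01335 = 3.188.
⟨E⟩ = Σ EᵢPᵢ = 25.60 meV.
S/k_B = ln Z + ⟨E⟩/kT = ln(3.188) + 25.60/168.9 = 1.159 + 0.1516 = 1.3.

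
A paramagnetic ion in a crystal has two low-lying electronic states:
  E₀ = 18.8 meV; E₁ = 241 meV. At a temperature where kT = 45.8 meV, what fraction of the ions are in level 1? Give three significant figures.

0.00776

Eᵢ/kT = 0.41048, 5.2620.
Z = Σ e^(−Eᵢ/kT) = e^(−0.41048) + e^(−5.2620) = 0.66333 + 0.0051849 = 0.66851.
P₁ = e^(−E₁/kT) / Z = 0.0051849/0.66851 = 0.00776.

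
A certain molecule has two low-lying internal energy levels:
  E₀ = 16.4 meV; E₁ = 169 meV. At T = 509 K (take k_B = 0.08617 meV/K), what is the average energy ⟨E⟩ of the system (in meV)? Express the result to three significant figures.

k_BT = 0.08617 × 509 K = 43.861 meV.
Eᵢ/kT = 0.37391, 3.8531.
Z = Σ e^(−Eᵢ/kT) = e^(−0.37391) + e^(−3.8531) = 0.68804 + 0.021214 = 0.70925.
⟨E⟩ = Σ Eᵢ e^(−Eᵢ/kT) / Z = (16.4·0.68804 + 169·0.021214) / 0.70925 = 21.0 meV.

21.0 meV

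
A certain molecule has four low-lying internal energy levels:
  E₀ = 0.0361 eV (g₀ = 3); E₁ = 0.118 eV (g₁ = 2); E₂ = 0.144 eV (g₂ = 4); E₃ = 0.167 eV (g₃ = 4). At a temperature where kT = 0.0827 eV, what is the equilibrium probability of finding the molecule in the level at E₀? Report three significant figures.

Eᵢ/kT = 0.43652, 1.4268, 1.7412, 2.0193.
Z = Σ gᵢe^(−Eᵢ/kT) = 3·e^(−0.43652) + 2·e^(−1.4268) + 4·e^(−1.7412) + 4·e^(−2.0193) = 1.9388 + 0.48015 + 0.70124 + 0.53099 = 3.6512.
P₀ = g₀ e^(−E₀/kT) / Z = 1.9388/3.6512 = 0.531.

0.531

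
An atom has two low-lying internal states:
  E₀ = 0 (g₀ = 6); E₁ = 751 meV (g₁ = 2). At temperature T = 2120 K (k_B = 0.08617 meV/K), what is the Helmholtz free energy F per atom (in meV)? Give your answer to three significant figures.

-328 meV

k_BT = 0.08617 × 2120 K = 182.68 meV.
Eᵢ/kT = 0, 4.1110.
Z = Σ gᵢe^(−Eᵢ/kT) = 6·e^(−0) + 2·e^(−4.1110) = 6.0000 + 0.032783 = 6.0328.
F = −kT ln Z = −182.68 × ln(6.0328) = −182.68 × 1.7972 = -328 meV.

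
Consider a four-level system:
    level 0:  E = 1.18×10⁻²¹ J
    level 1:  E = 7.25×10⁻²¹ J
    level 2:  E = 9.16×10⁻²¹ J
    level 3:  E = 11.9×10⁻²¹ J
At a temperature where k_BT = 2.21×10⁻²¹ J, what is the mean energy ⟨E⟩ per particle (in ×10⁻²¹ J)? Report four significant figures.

1.807 ×10⁻²¹ J

Eᵢ/kT = 0.533937, 3.28054, 4.14480, 5.38462.
Z = Σ e^(−Eᵢ/kT) = e^(−0.533937) + e^(−3.28054) + e^(−4.14480) + e^(−5.38462) = 0.586292 + 0.0376079 + 0.0158466 + 0.00458658 = 0.644333.
⟨E⟩ = Σ Eᵢ e^(−Eᵢ/kT) / Z = (1.18·0.586292 + 7.25·0.0376079 + 9.16·0.0158466 + 11.9·0.00458658) / 0.644333 = 1.807 ×10⁻²¹ J.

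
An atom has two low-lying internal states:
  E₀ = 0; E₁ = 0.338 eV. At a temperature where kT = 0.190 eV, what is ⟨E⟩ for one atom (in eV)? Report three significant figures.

0.0488 eV

Eᵢ/kT = 0, 1.7789.
Z = Σ e^(−Eᵢ/kT) = e^(−0) + e^(−1.7789) = 1.0000 + 0.16882 = 1.1688.
⟨E⟩ = Σ Eᵢ e^(−Eᵢ/kT) / Z = (0·1.0000 + 0.338·0.16882) / 1.1688 = 0.0488 eV.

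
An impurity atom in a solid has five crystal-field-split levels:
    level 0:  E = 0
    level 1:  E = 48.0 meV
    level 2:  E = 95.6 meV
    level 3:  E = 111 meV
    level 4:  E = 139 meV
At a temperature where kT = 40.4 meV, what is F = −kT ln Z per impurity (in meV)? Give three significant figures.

-16.2 meV

Eᵢ/kT = 0, 1.1881, 2.3663, 2.7475, 3.4406.
Z = Σ e^(−Eᵢ/kT) = e^(−0) + e^(−1.1881) + e^(−2.3663) + e^(−2.7475) + e^(−3.4406) = 1.0000 + 0.30480 + 0.093827 + 0.064088 + 0.032045 = 1.4948.
F = −kT ln Z = −40.4 × ln(1.4948) = −40.4 × 0.40199 = -16.2 meV.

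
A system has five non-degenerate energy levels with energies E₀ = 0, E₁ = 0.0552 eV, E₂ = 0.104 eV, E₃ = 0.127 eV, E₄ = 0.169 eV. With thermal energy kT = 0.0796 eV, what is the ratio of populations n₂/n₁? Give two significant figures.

n₂/n₁ = exp[−(E₂−E₁)/kT] = exp(−(0.0488 eV)/(0.0796 eV)) = exp(-0.6131) = 0.54.

0.54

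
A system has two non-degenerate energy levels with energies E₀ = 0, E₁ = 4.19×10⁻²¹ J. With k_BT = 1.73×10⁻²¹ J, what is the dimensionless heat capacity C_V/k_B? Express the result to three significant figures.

0.439

Eᵢ/kT = 0, 2.4220.
Z = Σ e^(−Eᵢ/kT) = e^(−0) + e^(−2.4220) = 1.0000 + 0.088744 = 1.0887.
⟨E⟩ = 0.34154, ⟨E²⟩ = 1.4311.
C_V/k_B = (⟨E²⟩ − ⟨E⟩²)/(kT)² = (1.4311 − 0.11665)/2.9929 = 0.439.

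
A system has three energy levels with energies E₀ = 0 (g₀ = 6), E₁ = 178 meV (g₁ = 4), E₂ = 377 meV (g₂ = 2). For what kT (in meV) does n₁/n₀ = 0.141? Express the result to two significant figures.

n₁/n₀ = (g₁/g₀) exp[−(E₁−E₀)/kT] = 0.141.
⇒ (E₁−E₀)/kT = ln((4/6)/0.141) = ln(4.728) = 1.554.
kT = 178 meV / 1.554 = 110 meV.

110 meV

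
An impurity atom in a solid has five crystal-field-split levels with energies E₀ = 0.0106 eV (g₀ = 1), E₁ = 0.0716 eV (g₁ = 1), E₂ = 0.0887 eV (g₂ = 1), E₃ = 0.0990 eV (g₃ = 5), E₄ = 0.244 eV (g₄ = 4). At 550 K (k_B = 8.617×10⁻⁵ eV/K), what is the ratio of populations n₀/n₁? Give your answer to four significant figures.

k_BT = 8.617×10⁻⁵ × 550 K = 0.0473935 eV.
n₀/n₁ = (g₀/g₁) exp[−(E₀−E₁)/kT] = (1/1) × exp(−(-0.0610 eV)/(0.0473935 eV)) = (1/1) × exp(1.28710) = 3.622.

3.622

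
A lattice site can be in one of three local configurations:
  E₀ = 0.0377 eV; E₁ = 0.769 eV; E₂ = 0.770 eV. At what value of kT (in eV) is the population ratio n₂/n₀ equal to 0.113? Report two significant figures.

0.34 eV

n₂/n₀ = exp[−(E₂−E₀)/kT] = 0.113.
⇒ (E₂−E₀)/kT = ln(1/0.113) = ln(8.850) = 2.180.
kT = 0.7323 eV / 2.180 = 0.34 eV.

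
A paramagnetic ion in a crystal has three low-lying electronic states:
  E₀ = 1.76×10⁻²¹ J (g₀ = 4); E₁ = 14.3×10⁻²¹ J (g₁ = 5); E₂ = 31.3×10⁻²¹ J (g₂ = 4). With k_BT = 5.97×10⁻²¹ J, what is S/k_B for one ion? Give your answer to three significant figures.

Eᵢ/kT = 0.29481, 2.3953, 5.2429.
Z = Σ gᵢe^(−Eᵢ/kT) = 4·e^(−0.29481) + 5·e^(−2.3953) + 4·e^(−5.2429) = 2.9787 + 0.45573 + 0.021140 = 3.4556.
⟨E⟩ = Σ EᵢPᵢ = 3.5945 ×10⁻²¹ J.
S/k_B = ln Z + ⟨E⟩/kT = ln(3.4556) + 3.5945/5.97 = 1.2400 + 0.60209 = 1.84.

1.84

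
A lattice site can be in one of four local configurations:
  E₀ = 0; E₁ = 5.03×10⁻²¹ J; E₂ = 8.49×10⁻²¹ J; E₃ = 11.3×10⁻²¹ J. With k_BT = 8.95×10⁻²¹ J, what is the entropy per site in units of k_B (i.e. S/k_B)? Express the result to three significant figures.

1.27

Eᵢ/kT = 0, 0.56201, 0.94860, 1.2626.
Z = Σ e^(−Eᵢ/kT) = e^(−0) + e^(−0.56201) + e^(−0.94860) + e^(−1.2626) = 1.0000 + 0.57006 + 0.38728 + 0.28292 = 2.2403.
⟨E⟩ = Σ EᵢPᵢ = 4.1746 ×10⁻²¹ J.
S/k_B = ln Z + ⟨E⟩/kT = ln(2.2403) + 4.1746/8.95 = 0.80661 + 0.46644 = 1.27.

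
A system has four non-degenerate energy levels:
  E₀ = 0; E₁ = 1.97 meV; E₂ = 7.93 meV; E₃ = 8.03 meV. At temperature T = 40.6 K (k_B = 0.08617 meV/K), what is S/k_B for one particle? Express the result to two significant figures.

1.0

k_BT = 0.08617 × 40.6 K = 3.499 meV.
Eᵢ/kT = 0, 0.5630, 2.266, 2.295.
Z = Σ e^(−Eᵢ/kT) = e^(−0) + e^(−0.5630) + e^(−2.266) + e^(−2.295) = 1.000 + 0.5695 + 0.1037 + 0.1008 = 1.774.
⟨E⟩ = Σ EᵢPᵢ = 1.552 meV.
S/k_B = ln Z + ⟨E⟩/kT = ln(1.774) + 1.552/3.499 = 0.5732 + 0.4436 = 1.0.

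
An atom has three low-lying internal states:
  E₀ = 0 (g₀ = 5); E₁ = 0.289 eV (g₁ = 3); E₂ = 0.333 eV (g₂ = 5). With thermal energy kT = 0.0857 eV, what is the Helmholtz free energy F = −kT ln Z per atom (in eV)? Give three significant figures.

-0.141 eV

Eᵢ/kT = 0, 3.3722, 3.8856.
Z = Σ gᵢe^(−Eᵢ/kT) = 5·e^(−0) + 3·e^(−3.3722) + 5·e^(−3.8856) = 5.0000 + 0.10294 + 0.10268 = 5.2056.
F = −kT ln Z = −0.0857 × ln(5.2056) = −0.0857 × 1.6497 = -0.141 eV.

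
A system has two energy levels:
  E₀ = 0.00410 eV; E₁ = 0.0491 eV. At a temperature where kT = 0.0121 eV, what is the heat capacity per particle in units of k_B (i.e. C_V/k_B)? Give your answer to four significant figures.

0.3198

Eᵢ/kT = 0.338843, 4.05785.
Z = Σ e^(−Eᵢ/kT) = e^(−0.338843) + e^(−4.05785) = 0.712594 + 0.0172861 = 0.729880.
⟨E⟩ = 0.00516576 eV, ⟨E²⟩ = 0.0000735083 eV².
C_V/k_B = (⟨E²⟩ − ⟨E⟩²)/(kT)² = (0.0000735083 − 0.0000266851)/0.000146410 = 0.3198.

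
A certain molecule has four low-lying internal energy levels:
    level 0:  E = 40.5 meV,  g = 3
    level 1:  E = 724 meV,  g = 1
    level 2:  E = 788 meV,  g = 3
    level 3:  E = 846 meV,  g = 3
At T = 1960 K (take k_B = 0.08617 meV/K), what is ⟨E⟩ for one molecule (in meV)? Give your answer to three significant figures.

k_BT = 0.08617 × 1960 K = 168.89 meV.
Eᵢ/kT = 0.23980, 4.2868, 4.6658, 5.0092.
Z = Σ gᵢe^(−Eᵢ/kT) = 3·e^(−0.23980) + 1·e^(−4.2868) + 3·e^(−4.6658) + 3·e^(−5.0092) = 2.3604 + 0.013749 + 0.028235 + 0.020029 = 2.4224.
⟨E⟩ = Σ Eᵢ gᵢe^(−Eᵢ/kT) / Z = (40.5·2.3604 + 724·0.013749 + 788·0.028235 + 846·0.020029) / 2.4224 = 59.8 meV.

59.8 meV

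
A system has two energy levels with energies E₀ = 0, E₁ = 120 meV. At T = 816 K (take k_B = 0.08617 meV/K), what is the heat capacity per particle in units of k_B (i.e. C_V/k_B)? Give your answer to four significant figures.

k_BT = 0.08617 × 816 K = 70.3147 meV.
Eᵢ/kT = 0, 1.70661.
Z = Σ e^(−Eᵢ/kT) = e^(−0) + e^(−1.70661) = 1.00000 + 0.181480 = 1.18148.
⟨E⟩ = 18.4325 meV, ⟨E²⟩ = 2211.90 meV².
C_V/k_B = (⟨E²⟩ − ⟨E⟩²)/(kT)² = (2211.90 − 339.757)/4944.16 = 0.3787.

0.3787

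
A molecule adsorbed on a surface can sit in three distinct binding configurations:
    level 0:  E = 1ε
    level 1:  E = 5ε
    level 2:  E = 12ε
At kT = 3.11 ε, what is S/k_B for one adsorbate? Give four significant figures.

Eᵢ/kT = 0.321543, 1.60772, 3.85852.
Z = Σ e^(−Eᵢ/kT) = e^(−0.321543) + e^(−1.60772) + e^(−3.85852) = 0.725029 + 0.200344 + 0.0210992 = 0.946472.
⟨E⟩ = Σ EᵢPᵢ = 2.09192 ε.
S/k_B = ln Z + ⟨E⟩/kT = ln(0.946472) + 2.09192/3.11 = -0.0550139 + 0.672643 = 0.6176.

0.6176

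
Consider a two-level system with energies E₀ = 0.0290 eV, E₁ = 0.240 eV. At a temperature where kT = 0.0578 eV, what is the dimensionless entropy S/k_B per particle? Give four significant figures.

Eᵢ/kT = 0.501730, 4.15225.
Z = Σ e^(−Eᵢ/kT) = e^(−0.501730) + e^(−4.15225) = 0.605482 + 0.0157290 = 0.621211.
⟨E⟩ = Σ EᵢPᵢ = 0.0343425 eV.
S/k_B = ln Z + ⟨E⟩/kT = ln(0.621211) + 0.0343425/0.0578 = -0.476084 + 0.594161 = 0.1181.

0.1181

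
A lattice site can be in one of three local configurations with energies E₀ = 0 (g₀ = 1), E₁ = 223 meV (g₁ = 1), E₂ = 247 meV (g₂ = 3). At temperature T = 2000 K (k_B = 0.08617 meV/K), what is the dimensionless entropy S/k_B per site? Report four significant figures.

1.382

k_BT = 0.08617 × 2000 K = 172.340 meV.
Eᵢ/kT = 0, 1.29395, 1.43321.
Z = Σ gᵢe^(−Eᵢ/kT) = 1·e^(−0) + 1·e^(−1.29395) + 3·e^(−1.43321) = 1.00000 + 0.274186 + 0.715626 = 1.98981.
⟨E⟩ = Σ EᵢPᵢ = 119.561 meV.
S/k_B = ln Z + ⟨E⟩/kT = ln(1.98981) + 119.561/172.340 = 0.688039 + 0.693751 = 1.382.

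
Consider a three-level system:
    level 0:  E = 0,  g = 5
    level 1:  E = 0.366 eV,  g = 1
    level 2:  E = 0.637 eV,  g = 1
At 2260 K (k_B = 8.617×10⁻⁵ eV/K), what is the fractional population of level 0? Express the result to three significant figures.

k_BT = 8.617×10⁻⁵ × 2260 K = 0.19474 eV.
Eᵢ/kT = 0, 1.8794, 3.2710.
Z = Σ gᵢe^(−Eᵢ/kT) = 5·e^(−0) + 1·e^(−1.8794) + 1·e^(−3.2710) = 5.0000 + 0.15268 + 0.037968 = 5.1906.
P₀ = g₀ e^(−E₀/kT) / Z = 5.0000/5.1906 = 0.963.

0.963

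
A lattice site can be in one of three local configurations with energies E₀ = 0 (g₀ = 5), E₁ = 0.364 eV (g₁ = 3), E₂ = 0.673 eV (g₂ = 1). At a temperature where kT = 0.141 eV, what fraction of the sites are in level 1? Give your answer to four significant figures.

0.04335

Eᵢ/kT = 0, 2.58156, 4.77305.
Z = Σ gᵢe^(−Eᵢ/kT) = 5·e^(−0) + 3·e^(−2.58156) + 1·e^(−4.77305) = 5.00000 + 0.226968 + 0.00845455 = 5.23542.
P₁ = g₁ e^(−E₁/kT) / Z = 0.226968/5.23542 = 0.04335.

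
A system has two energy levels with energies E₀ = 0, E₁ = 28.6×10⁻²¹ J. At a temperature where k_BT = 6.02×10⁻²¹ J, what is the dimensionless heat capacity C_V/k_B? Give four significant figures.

0.1918

Eᵢ/kT = 0, 4.75083.
Z = Σ e^(−Eᵢ/kT) = e^(−0) + e^(−4.75083) = 1.00000 + 0.00864452 = 1.00864.
⟨E⟩ = 0.245115, ⟨E²⟩ = 7.01030.
C_V/k_B = (⟨E²⟩ − ⟨E⟩²)/(kT)² = (7.01030 − 0.0600814)/36.2404 = 0.1918.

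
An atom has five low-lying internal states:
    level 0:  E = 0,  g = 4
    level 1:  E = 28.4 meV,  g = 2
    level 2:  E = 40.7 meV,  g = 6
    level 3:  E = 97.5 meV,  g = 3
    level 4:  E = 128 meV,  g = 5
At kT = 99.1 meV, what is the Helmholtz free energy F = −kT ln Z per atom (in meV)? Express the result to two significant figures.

Eᵢ/kT = 0, 0.2866, 0.4107, 0.9839, 1.292.
Z = Σ gᵢe^(−Eᵢ/kT) = 4·e^(−0) + 2·e^(−0.2866) + 6·e^(−0.4107) + 3·e^(−0.9839) + 5·e^(−1.292) = 4.000 + 1.502 + 3.979 + 1.122 + 1.374 = 11.98.
F = −kT ln Z = −99.1 × ln(11.98) = −99.1 × 2.483 = -250 meV.

-250 meV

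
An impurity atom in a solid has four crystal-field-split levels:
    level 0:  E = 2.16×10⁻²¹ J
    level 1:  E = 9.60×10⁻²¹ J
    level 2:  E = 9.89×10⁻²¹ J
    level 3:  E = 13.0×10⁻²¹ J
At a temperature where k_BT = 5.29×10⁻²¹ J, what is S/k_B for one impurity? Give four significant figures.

Eᵢ/kT = 0.408318, 1.81474, 1.86957, 2.45747.
Z = Σ e^(−Eᵢ/kT) = e^(−0.408318) + e^(−1.81474) + e^(−1.86957) + e^(−2.45747) = 0.664767 + 0.162880 + 0.154190 + 0.0856514 = 1.06749.
⟨E⟩ = Σ EᵢPᵢ = 5.28150 ×10⁻²¹ J.
S/k_B = ln Z + ⟨E⟩/kT = ln(1.06749) + 5.28150/5.29 = 0.0653101 + 0.998393 = 1.064.

1.064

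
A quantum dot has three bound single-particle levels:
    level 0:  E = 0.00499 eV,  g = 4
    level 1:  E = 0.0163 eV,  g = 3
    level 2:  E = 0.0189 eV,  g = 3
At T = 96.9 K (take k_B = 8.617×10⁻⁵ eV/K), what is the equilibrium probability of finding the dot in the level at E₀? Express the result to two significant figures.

0.75

k_BT = 8.617×10⁻⁵ × 96.9 K = 0.008350 eV.
Eᵢ/kT = 0.5976, 1.952, 2.263.
Z = Σ gᵢe^(−Eᵢ/kT) = 4·e^(−0.5976) + 3·e^(−1.952) + 3·e^(−2.263) = 2.201 + 0.4260 + 0.3121 = 2.939.
P₀ = g₀ e^(−E₀/kT) / Z = 2.201/2.939 = 0.75.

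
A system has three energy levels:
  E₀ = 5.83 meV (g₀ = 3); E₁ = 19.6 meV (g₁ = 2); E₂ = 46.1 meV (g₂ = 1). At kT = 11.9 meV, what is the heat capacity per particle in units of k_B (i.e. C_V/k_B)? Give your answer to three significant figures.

Eᵢ/kT = 0.48992, 1.6471, 3.8739.
Z = Σ gᵢe^(−Eᵢ/kT) = 3·e^(−0.48992) + 2·e^(−1.6471) + 1·e^(−3.8739) = 1.8380 + 0.38522 + 0.020777 = 2.2440.
⟨E⟩ = 8.5667 meV, ⟨E²⟩ = 113.46 meV².
C_V/k_B = (⟨E²⟩ − ⟨E⟩²)/(kT)² = (113.46 − 73.388)/141.61 = 0.283.

0.283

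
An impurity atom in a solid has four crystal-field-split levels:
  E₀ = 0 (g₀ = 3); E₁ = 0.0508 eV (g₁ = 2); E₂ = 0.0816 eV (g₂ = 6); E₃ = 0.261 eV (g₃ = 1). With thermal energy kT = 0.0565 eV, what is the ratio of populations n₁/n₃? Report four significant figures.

n₁/n₃ = (g₁/g₃) exp[−(E₁−E₃)/kT] = (2/1) × exp(−(-0.2102 eV)/(0.0565 eV)) = (2/1) × exp(3.72035) = 82.56.

82.56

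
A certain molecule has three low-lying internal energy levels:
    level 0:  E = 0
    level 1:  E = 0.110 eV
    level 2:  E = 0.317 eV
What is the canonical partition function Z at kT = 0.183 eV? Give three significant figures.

Eᵢ/kT = 0, 0.60109, 1.7322.
Z = Σ e^(−Eᵢ/kT) = e^(−0) + e^(−0.60109) + e^(−1.7322) = 1.0000 + 0.54821 + 0.17689 = 1.7251.

Z = 1.73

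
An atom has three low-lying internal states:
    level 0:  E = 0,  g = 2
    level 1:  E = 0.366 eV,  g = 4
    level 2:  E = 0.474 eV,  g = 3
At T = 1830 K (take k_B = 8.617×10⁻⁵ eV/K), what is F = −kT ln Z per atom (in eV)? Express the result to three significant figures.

k_BT = 8.617×10⁻⁵ × 1830 K = 0.15769 eV.
Eᵢ/kT = 0, 2.3210, 3.0059.
Z = Σ gᵢe^(−Eᵢ/kT) = 2·e^(−0) + 4·e^(−2.3210) + 3·e^(−3.0059) = 2.0000 + 0.39270 + 0.14848 = 2.5412.
F = −kT ln Z = −0.15769 × ln(2.5412) = −0.15769 × 0.93264 = -0.147 eV.

-0.147 eV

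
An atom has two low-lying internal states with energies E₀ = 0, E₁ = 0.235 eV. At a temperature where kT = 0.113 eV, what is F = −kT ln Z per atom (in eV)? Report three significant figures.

-0.0133 eV

Eᵢ/kT = 0, 2.0796.
Z = Σ e^(−Eᵢ/kT) = e^(−0) + e^(−2.0796) = 1.0000 + 0.12498 = 1.1250.
F = −kT ln Z = −0.113 × ln(1.1250) = −0.113 × 0.11778 = -0.0133 eV.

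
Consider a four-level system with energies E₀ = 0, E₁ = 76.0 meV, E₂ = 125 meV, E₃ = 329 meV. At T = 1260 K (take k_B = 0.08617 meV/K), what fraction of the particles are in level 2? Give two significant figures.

k_BT = 0.08617 × 1260 K = 108.6 meV.
Eᵢ/kT = 0, 0.6998, 1.151, 3.029.
Z = Σ e^(−Eᵢ/kT) = e^(−0) + e^(−0.6998) + e^(−1.151) + e^(−3.029) = 1.000 + 0.4967 + 0.3163 + 0.04836 = 1.861.
P₂ = e^(−E₂/kT) / Z = 0.3163/1.861 = 0.17.

0.17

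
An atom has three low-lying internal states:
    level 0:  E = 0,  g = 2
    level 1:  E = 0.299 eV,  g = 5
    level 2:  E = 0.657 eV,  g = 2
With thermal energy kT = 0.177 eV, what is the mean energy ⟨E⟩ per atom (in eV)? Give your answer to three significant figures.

Eᵢ/kT = 0, 1.6893, 3.7119.
Z = Σ gᵢe^(−Eᵢ/kT) = 2·e^(−0) + 5·e^(−1.6893) + 2·e^(−3.7119) = 2.0000 + 0.92324 + 0.048862 = 2.9721.
⟨E⟩ = Σ Eᵢ gᵢe^(−Eᵢ/kT) / Z = (0·2.0000 + 0.299·0.92324 + 0.657·0.048862) / 2.9721 = 0.104 eV.

0.104 eV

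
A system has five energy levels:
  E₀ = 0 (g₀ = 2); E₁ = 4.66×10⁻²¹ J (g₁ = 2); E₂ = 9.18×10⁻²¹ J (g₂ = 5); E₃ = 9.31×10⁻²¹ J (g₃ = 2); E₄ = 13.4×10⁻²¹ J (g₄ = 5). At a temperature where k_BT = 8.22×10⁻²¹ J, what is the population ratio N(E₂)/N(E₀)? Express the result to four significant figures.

n₂/n₀ = (g₂/g₀) exp[−(E₂−E₀)/kT] = (5/2) × exp(−(9.18 ×10⁻²¹ J)/(8.22 ×10⁻²¹ J)) = (5/2) × exp(-1.11679) = 0.8183.

0.8183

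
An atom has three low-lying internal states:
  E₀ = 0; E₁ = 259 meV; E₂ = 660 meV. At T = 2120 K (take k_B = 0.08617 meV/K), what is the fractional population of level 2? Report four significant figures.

k_BT = 0.08617 × 2120 K = 182.680 meV.
Eᵢ/kT = 0, 1.41778, 3.61287.
Z = Σ e^(−Eᵢ/kT) = e^(−0) + e^(−1.41778) + e^(−3.61287) = 1.00000 + 0.242251 + 0.0269743 = 1.26923.
P₂ = e^(−E₂/kT) / Z = 0.0269743/1.26923 = 0.02125.

0.02125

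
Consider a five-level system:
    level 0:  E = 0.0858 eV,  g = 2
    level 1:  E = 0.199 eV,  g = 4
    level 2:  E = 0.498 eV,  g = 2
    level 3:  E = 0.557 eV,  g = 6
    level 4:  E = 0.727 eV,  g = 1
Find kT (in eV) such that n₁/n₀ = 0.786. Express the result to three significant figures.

n₁/n₀ = (g₁/g₀) exp[−(E₁−E₀)/kT] = 0.786.
⇒ (E₁−E₀)/kT = ln((4/2)/0.786) = ln(2.5445) = 0.93393.
kT = 0.1132 eV / 0.93393 = 0.121 eV.

0.121 eV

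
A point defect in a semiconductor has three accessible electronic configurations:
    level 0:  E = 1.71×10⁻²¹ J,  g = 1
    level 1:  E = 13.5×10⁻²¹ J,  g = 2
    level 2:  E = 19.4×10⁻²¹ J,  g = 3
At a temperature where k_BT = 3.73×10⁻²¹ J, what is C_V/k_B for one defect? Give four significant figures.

1.167

Eᵢ/kT = 0.458445, 3.61930, 5.20107.
Z = Σ gᵢe^(−Eᵢ/kT) = 1·e^(−0.458445) + 2·e^(−3.61930) + 3·e^(−5.20107) = 0.632266 + 0.0536029 + 0.0165320 = 0.702401.
⟨E⟩ = 3.02610, ⟨E²⟩ = 25.3985.
C_V/k_B = (⟨E²⟩ − ⟨E⟩²)/(kT)² = (25.3985 − 9.15728)/13.9129 = 1.167.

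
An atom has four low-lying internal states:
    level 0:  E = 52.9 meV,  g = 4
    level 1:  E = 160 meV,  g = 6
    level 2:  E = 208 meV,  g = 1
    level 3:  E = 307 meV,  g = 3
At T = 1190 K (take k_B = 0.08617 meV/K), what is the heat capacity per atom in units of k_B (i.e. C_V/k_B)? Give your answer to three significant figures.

k_BT = 0.08617 × 1190 K = 102.54 meV.
Eᵢ/kT = 0.51590, 1.5604, 2.0285, 2.9940.
Z = Σ gᵢe^(−Eᵢ/kT) = 4·e^(−0.51590) + 6·e^(−1.5604) + 1·e^(−2.0285) + 3·e^(−2.9940) = 2.3879 + 1.2603 + 0.13153 + 0.15026 = 3.9300.
⟨E⟩ = 102.15 meV, ⟨E²⟩ = 14961 meV².
C_V/k_B = (⟨E²⟩ − ⟨E⟩²)/(kT)² = (14961 − 10435)/10514 = 0.430.

0.430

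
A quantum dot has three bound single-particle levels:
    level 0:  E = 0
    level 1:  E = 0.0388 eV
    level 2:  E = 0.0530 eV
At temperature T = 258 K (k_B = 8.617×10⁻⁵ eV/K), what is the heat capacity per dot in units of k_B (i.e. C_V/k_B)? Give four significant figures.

0.6620

k_BT = 8.617×10⁻⁵ × 258 K = 0.0222319 eV.
Eᵢ/kT = 0, 1.74524, 2.38396.
Z = Σ e^(−Eᵢ/kT) = e^(−0) + e^(−1.74524) + e^(−2.38396) = 1.00000 + 0.174603 + 0.0921848 = 1.26679.
⟨E⟩ = 0.00920468 eV, ⟨E²⟩ = 0.000411908 eV².
C_V/k_B = (⟨E²⟩ − ⟨E⟩²)/(kT)² = (0.000411908 − 0.0000847261)/0.000494257 = 0.6620.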